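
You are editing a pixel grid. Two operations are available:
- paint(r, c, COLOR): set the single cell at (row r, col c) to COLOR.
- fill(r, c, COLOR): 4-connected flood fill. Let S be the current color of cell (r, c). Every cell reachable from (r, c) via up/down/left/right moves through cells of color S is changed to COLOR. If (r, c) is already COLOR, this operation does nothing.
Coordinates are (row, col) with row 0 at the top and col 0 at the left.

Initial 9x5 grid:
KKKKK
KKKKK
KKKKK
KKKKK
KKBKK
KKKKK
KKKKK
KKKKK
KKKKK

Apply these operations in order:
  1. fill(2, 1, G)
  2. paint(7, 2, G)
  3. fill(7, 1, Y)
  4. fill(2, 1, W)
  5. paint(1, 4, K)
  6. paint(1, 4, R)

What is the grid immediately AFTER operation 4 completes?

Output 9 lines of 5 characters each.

Answer: WWWWW
WWWWW
WWWWW
WWWWW
WWBWW
WWWWW
WWWWW
WWWWW
WWWWW

Derivation:
After op 1 fill(2,1,G) [44 cells changed]:
GGGGG
GGGGG
GGGGG
GGGGG
GGBGG
GGGGG
GGGGG
GGGGG
GGGGG
After op 2 paint(7,2,G):
GGGGG
GGGGG
GGGGG
GGGGG
GGBGG
GGGGG
GGGGG
GGGGG
GGGGG
After op 3 fill(7,1,Y) [44 cells changed]:
YYYYY
YYYYY
YYYYY
YYYYY
YYBYY
YYYYY
YYYYY
YYYYY
YYYYY
After op 4 fill(2,1,W) [44 cells changed]:
WWWWW
WWWWW
WWWWW
WWWWW
WWBWW
WWWWW
WWWWW
WWWWW
WWWWW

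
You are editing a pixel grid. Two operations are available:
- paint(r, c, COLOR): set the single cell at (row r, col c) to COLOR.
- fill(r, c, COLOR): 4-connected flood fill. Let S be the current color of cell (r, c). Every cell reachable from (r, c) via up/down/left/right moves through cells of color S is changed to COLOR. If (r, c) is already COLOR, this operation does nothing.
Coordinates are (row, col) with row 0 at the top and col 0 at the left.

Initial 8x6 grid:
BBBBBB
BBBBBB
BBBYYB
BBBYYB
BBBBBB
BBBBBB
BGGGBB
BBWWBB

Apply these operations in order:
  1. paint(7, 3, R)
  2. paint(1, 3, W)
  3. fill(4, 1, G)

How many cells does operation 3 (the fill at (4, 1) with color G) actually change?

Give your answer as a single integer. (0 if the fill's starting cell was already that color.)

After op 1 paint(7,3,R):
BBBBBB
BBBBBB
BBBYYB
BBBYYB
BBBBBB
BBBBBB
BGGGBB
BBWRBB
After op 2 paint(1,3,W):
BBBBBB
BBBWBB
BBBYYB
BBBYYB
BBBBBB
BBBBBB
BGGGBB
BBWRBB
After op 3 fill(4,1,G) [38 cells changed]:
GGGGGG
GGGWGG
GGGYYG
GGGYYG
GGGGGG
GGGGGG
GGGGGG
GGWRGG

Answer: 38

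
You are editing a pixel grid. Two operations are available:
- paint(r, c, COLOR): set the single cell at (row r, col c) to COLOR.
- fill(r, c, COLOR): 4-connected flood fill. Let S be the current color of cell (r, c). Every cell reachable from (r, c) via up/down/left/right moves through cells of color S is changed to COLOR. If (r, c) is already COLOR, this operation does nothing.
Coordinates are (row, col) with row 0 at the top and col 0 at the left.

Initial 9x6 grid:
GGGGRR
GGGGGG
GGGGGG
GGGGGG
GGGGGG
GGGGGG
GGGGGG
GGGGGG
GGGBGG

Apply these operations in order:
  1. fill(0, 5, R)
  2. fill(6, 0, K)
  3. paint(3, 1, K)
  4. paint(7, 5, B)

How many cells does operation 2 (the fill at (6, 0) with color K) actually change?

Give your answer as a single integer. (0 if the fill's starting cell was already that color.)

After op 1 fill(0,5,R) [0 cells changed]:
GGGGRR
GGGGGG
GGGGGG
GGGGGG
GGGGGG
GGGGGG
GGGGGG
GGGGGG
GGGBGG
After op 2 fill(6,0,K) [51 cells changed]:
KKKKRR
KKKKKK
KKKKKK
KKKKKK
KKKKKK
KKKKKK
KKKKKK
KKKKKK
KKKBKK

Answer: 51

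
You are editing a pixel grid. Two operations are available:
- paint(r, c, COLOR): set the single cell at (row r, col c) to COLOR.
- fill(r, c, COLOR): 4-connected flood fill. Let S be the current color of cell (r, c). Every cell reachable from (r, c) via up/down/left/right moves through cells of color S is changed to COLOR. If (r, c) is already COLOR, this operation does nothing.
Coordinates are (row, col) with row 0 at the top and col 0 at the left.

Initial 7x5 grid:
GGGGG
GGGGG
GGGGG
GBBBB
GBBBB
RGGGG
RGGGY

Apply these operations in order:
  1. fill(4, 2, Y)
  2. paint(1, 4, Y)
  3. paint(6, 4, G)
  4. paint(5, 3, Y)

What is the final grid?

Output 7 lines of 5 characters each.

After op 1 fill(4,2,Y) [8 cells changed]:
GGGGG
GGGGG
GGGGG
GYYYY
GYYYY
RGGGG
RGGGY
After op 2 paint(1,4,Y):
GGGGG
GGGGY
GGGGG
GYYYY
GYYYY
RGGGG
RGGGY
After op 3 paint(6,4,G):
GGGGG
GGGGY
GGGGG
GYYYY
GYYYY
RGGGG
RGGGG
After op 4 paint(5,3,Y):
GGGGG
GGGGY
GGGGG
GYYYY
GYYYY
RGGYG
RGGGG

Answer: GGGGG
GGGGY
GGGGG
GYYYY
GYYYY
RGGYG
RGGGG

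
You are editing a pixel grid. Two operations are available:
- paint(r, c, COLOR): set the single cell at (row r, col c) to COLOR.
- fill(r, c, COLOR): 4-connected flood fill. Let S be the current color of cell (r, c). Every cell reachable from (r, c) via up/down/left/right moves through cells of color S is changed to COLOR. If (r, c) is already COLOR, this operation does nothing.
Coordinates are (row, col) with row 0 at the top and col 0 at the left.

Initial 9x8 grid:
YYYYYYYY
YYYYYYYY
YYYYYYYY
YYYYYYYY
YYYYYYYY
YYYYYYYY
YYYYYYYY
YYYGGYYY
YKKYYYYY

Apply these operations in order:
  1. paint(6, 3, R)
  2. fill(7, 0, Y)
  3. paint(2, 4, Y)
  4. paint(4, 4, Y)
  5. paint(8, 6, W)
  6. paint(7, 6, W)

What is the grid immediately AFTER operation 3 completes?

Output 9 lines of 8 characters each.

Answer: YYYYYYYY
YYYYYYYY
YYYYYYYY
YYYYYYYY
YYYYYYYY
YYYYYYYY
YYYRYYYY
YYYGGYYY
YKKYYYYY

Derivation:
After op 1 paint(6,3,R):
YYYYYYYY
YYYYYYYY
YYYYYYYY
YYYYYYYY
YYYYYYYY
YYYYYYYY
YYYRYYYY
YYYGGYYY
YKKYYYYY
After op 2 fill(7,0,Y) [0 cells changed]:
YYYYYYYY
YYYYYYYY
YYYYYYYY
YYYYYYYY
YYYYYYYY
YYYYYYYY
YYYRYYYY
YYYGGYYY
YKKYYYYY
After op 3 paint(2,4,Y):
YYYYYYYY
YYYYYYYY
YYYYYYYY
YYYYYYYY
YYYYYYYY
YYYYYYYY
YYYRYYYY
YYYGGYYY
YKKYYYYY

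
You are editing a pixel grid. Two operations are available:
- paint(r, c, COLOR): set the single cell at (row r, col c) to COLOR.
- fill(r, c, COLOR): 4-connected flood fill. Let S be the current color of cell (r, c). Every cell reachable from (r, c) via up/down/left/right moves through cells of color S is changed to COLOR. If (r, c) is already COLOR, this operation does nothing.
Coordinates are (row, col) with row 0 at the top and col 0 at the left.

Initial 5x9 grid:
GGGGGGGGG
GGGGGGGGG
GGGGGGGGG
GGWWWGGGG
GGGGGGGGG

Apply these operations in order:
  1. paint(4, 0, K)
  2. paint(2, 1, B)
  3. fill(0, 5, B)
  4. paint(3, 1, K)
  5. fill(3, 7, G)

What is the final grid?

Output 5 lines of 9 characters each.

After op 1 paint(4,0,K):
GGGGGGGGG
GGGGGGGGG
GGGGGGGGG
GGWWWGGGG
KGGGGGGGG
After op 2 paint(2,1,B):
GGGGGGGGG
GGGGGGGGG
GBGGGGGGG
GGWWWGGGG
KGGGGGGGG
After op 3 fill(0,5,B) [40 cells changed]:
BBBBBBBBB
BBBBBBBBB
BBBBBBBBB
BBWWWBBBB
KBBBBBBBB
After op 4 paint(3,1,K):
BBBBBBBBB
BBBBBBBBB
BBBBBBBBB
BKWWWBBBB
KBBBBBBBB
After op 5 fill(3,7,G) [40 cells changed]:
GGGGGGGGG
GGGGGGGGG
GGGGGGGGG
GKWWWGGGG
KGGGGGGGG

Answer: GGGGGGGGG
GGGGGGGGG
GGGGGGGGG
GKWWWGGGG
KGGGGGGGG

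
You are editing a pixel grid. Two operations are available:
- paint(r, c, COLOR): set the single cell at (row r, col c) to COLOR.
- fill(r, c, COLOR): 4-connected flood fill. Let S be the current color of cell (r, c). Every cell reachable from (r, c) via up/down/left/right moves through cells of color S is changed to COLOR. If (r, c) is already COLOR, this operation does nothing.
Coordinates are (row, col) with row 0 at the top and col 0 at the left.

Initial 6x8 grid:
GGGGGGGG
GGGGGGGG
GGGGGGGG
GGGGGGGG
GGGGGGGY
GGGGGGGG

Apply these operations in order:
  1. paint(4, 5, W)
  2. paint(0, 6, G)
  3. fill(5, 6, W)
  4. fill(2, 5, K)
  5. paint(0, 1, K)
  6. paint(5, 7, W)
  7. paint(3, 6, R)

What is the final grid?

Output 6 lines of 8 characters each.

After op 1 paint(4,5,W):
GGGGGGGG
GGGGGGGG
GGGGGGGG
GGGGGGGG
GGGGGWGY
GGGGGGGG
After op 2 paint(0,6,G):
GGGGGGGG
GGGGGGGG
GGGGGGGG
GGGGGGGG
GGGGGWGY
GGGGGGGG
After op 3 fill(5,6,W) [46 cells changed]:
WWWWWWWW
WWWWWWWW
WWWWWWWW
WWWWWWWW
WWWWWWWY
WWWWWWWW
After op 4 fill(2,5,K) [47 cells changed]:
KKKKKKKK
KKKKKKKK
KKKKKKKK
KKKKKKKK
KKKKKKKY
KKKKKKKK
After op 5 paint(0,1,K):
KKKKKKKK
KKKKKKKK
KKKKKKKK
KKKKKKKK
KKKKKKKY
KKKKKKKK
After op 6 paint(5,7,W):
KKKKKKKK
KKKKKKKK
KKKKKKKK
KKKKKKKK
KKKKKKKY
KKKKKKKW
After op 7 paint(3,6,R):
KKKKKKKK
KKKKKKKK
KKKKKKKK
KKKKKKRK
KKKKKKKY
KKKKKKKW

Answer: KKKKKKKK
KKKKKKKK
KKKKKKKK
KKKKKKRK
KKKKKKKY
KKKKKKKW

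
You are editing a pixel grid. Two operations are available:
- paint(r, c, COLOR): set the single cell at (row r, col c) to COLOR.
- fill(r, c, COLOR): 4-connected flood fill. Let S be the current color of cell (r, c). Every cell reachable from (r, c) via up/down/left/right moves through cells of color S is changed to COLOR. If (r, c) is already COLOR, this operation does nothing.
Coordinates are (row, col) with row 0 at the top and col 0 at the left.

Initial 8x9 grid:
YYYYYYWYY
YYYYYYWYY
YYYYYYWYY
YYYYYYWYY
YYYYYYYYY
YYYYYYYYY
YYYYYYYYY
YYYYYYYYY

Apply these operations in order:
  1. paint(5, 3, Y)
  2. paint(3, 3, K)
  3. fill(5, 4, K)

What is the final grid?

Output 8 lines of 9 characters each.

Answer: KKKKKKWKK
KKKKKKWKK
KKKKKKWKK
KKKKKKWKK
KKKKKKKKK
KKKKKKKKK
KKKKKKKKK
KKKKKKKKK

Derivation:
After op 1 paint(5,3,Y):
YYYYYYWYY
YYYYYYWYY
YYYYYYWYY
YYYYYYWYY
YYYYYYYYY
YYYYYYYYY
YYYYYYYYY
YYYYYYYYY
After op 2 paint(3,3,K):
YYYYYYWYY
YYYYYYWYY
YYYYYYWYY
YYYKYYWYY
YYYYYYYYY
YYYYYYYYY
YYYYYYYYY
YYYYYYYYY
After op 3 fill(5,4,K) [67 cells changed]:
KKKKKKWKK
KKKKKKWKK
KKKKKKWKK
KKKKKKWKK
KKKKKKKKK
KKKKKKKKK
KKKKKKKKK
KKKKKKKKK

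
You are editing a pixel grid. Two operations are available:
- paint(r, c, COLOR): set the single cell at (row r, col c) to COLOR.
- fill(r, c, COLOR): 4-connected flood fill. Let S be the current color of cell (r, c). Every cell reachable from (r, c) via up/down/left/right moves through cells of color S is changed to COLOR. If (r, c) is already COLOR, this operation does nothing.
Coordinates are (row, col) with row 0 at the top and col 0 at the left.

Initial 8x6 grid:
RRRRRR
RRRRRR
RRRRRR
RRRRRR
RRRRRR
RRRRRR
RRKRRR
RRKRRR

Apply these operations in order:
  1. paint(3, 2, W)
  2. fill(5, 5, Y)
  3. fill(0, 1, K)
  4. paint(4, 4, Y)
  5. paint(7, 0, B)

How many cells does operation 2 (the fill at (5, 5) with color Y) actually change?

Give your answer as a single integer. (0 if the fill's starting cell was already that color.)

Answer: 45

Derivation:
After op 1 paint(3,2,W):
RRRRRR
RRRRRR
RRRRRR
RRWRRR
RRRRRR
RRRRRR
RRKRRR
RRKRRR
After op 2 fill(5,5,Y) [45 cells changed]:
YYYYYY
YYYYYY
YYYYYY
YYWYYY
YYYYYY
YYYYYY
YYKYYY
YYKYYY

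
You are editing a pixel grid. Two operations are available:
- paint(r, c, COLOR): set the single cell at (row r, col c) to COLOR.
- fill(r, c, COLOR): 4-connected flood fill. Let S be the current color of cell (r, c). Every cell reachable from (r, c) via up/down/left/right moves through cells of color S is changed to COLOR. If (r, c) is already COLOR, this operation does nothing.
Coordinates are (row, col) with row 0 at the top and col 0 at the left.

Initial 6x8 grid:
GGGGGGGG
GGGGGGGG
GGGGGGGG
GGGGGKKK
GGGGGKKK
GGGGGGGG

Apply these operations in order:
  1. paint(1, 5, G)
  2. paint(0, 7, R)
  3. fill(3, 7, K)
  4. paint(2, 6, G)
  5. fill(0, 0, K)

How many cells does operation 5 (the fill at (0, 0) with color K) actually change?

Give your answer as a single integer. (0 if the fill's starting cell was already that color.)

After op 1 paint(1,5,G):
GGGGGGGG
GGGGGGGG
GGGGGGGG
GGGGGKKK
GGGGGKKK
GGGGGGGG
After op 2 paint(0,7,R):
GGGGGGGR
GGGGGGGG
GGGGGGGG
GGGGGKKK
GGGGGKKK
GGGGGGGG
After op 3 fill(3,7,K) [0 cells changed]:
GGGGGGGR
GGGGGGGG
GGGGGGGG
GGGGGKKK
GGGGGKKK
GGGGGGGG
After op 4 paint(2,6,G):
GGGGGGGR
GGGGGGGG
GGGGGGGG
GGGGGKKK
GGGGGKKK
GGGGGGGG
After op 5 fill(0,0,K) [41 cells changed]:
KKKKKKKR
KKKKKKKK
KKKKKKKK
KKKKKKKK
KKKKKKKK
KKKKKKKK

Answer: 41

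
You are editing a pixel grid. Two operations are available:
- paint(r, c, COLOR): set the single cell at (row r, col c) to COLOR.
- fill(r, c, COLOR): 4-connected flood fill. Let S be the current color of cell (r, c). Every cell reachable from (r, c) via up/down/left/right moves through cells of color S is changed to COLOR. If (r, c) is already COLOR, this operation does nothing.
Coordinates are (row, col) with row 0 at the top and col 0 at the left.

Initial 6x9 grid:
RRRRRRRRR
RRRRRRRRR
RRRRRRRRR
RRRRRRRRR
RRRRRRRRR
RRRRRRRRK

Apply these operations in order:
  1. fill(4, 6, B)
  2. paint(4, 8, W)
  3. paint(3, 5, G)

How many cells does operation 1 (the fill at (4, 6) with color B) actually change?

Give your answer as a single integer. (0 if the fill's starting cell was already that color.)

Answer: 53

Derivation:
After op 1 fill(4,6,B) [53 cells changed]:
BBBBBBBBB
BBBBBBBBB
BBBBBBBBB
BBBBBBBBB
BBBBBBBBB
BBBBBBBBK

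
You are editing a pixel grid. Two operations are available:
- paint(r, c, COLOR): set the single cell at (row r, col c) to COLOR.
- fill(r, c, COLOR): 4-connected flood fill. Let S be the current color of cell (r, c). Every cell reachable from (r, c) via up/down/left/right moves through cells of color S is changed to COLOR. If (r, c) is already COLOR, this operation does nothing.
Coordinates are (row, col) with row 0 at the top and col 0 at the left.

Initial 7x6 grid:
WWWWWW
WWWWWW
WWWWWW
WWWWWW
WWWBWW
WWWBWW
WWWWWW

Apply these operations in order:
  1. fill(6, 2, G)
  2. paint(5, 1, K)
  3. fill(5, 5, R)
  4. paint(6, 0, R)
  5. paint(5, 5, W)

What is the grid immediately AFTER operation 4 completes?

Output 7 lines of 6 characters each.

After op 1 fill(6,2,G) [40 cells changed]:
GGGGGG
GGGGGG
GGGGGG
GGGGGG
GGGBGG
GGGBGG
GGGGGG
After op 2 paint(5,1,K):
GGGGGG
GGGGGG
GGGGGG
GGGGGG
GGGBGG
GKGBGG
GGGGGG
After op 3 fill(5,5,R) [39 cells changed]:
RRRRRR
RRRRRR
RRRRRR
RRRRRR
RRRBRR
RKRBRR
RRRRRR
After op 4 paint(6,0,R):
RRRRRR
RRRRRR
RRRRRR
RRRRRR
RRRBRR
RKRBRR
RRRRRR

Answer: RRRRRR
RRRRRR
RRRRRR
RRRRRR
RRRBRR
RKRBRR
RRRRRR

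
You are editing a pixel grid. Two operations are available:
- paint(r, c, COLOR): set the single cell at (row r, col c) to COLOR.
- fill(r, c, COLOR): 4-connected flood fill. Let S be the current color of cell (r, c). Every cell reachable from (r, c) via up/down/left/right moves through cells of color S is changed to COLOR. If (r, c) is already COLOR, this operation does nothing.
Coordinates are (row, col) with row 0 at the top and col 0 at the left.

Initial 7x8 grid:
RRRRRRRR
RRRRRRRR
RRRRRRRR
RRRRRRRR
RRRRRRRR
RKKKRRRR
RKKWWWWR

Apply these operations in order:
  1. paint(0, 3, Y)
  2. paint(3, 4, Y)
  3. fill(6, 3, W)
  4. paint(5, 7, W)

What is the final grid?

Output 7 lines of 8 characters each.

Answer: RRRYRRRR
RRRRRRRR
RRRRRRRR
RRRRYRRR
RRRRRRRR
RKKKRRRW
RKKWWWWR

Derivation:
After op 1 paint(0,3,Y):
RRRYRRRR
RRRRRRRR
RRRRRRRR
RRRRRRRR
RRRRRRRR
RKKKRRRR
RKKWWWWR
After op 2 paint(3,4,Y):
RRRYRRRR
RRRRRRRR
RRRRRRRR
RRRRYRRR
RRRRRRRR
RKKKRRRR
RKKWWWWR
After op 3 fill(6,3,W) [0 cells changed]:
RRRYRRRR
RRRRRRRR
RRRRRRRR
RRRRYRRR
RRRRRRRR
RKKKRRRR
RKKWWWWR
After op 4 paint(5,7,W):
RRRYRRRR
RRRRRRRR
RRRRRRRR
RRRRYRRR
RRRRRRRR
RKKKRRRW
RKKWWWWR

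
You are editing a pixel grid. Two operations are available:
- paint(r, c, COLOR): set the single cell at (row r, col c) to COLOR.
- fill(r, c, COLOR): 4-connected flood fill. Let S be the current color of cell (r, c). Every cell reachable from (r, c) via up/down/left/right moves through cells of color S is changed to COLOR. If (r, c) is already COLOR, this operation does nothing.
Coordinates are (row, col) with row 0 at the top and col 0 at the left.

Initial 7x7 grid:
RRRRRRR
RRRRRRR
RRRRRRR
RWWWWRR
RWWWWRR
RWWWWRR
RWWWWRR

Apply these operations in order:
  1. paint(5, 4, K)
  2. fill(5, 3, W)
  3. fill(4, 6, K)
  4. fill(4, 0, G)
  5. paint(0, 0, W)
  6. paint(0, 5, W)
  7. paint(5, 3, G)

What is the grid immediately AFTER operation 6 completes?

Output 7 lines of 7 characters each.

Answer: WGGGGWG
GGGGGGG
GGGGGGG
GWWWWGG
GWWWWGG
GWWWGGG
GWWWWGG

Derivation:
After op 1 paint(5,4,K):
RRRRRRR
RRRRRRR
RRRRRRR
RWWWWRR
RWWWWRR
RWWWKRR
RWWWWRR
After op 2 fill(5,3,W) [0 cells changed]:
RRRRRRR
RRRRRRR
RRRRRRR
RWWWWRR
RWWWWRR
RWWWKRR
RWWWWRR
After op 3 fill(4,6,K) [33 cells changed]:
KKKKKKK
KKKKKKK
KKKKKKK
KWWWWKK
KWWWWKK
KWWWKKK
KWWWWKK
After op 4 fill(4,0,G) [34 cells changed]:
GGGGGGG
GGGGGGG
GGGGGGG
GWWWWGG
GWWWWGG
GWWWGGG
GWWWWGG
After op 5 paint(0,0,W):
WGGGGGG
GGGGGGG
GGGGGGG
GWWWWGG
GWWWWGG
GWWWGGG
GWWWWGG
After op 6 paint(0,5,W):
WGGGGWG
GGGGGGG
GGGGGGG
GWWWWGG
GWWWWGG
GWWWGGG
GWWWWGG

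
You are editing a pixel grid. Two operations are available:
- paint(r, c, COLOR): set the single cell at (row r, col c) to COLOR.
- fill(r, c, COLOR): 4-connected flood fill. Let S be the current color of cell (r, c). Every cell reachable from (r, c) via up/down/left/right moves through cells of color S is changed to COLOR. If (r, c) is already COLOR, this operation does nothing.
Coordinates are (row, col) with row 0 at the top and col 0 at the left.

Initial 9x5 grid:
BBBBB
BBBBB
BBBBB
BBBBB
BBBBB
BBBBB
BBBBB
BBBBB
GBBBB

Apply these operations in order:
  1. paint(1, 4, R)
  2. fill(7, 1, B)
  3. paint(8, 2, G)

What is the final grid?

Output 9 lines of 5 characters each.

After op 1 paint(1,4,R):
BBBBB
BBBBR
BBBBB
BBBBB
BBBBB
BBBBB
BBBBB
BBBBB
GBBBB
After op 2 fill(7,1,B) [0 cells changed]:
BBBBB
BBBBR
BBBBB
BBBBB
BBBBB
BBBBB
BBBBB
BBBBB
GBBBB
After op 3 paint(8,2,G):
BBBBB
BBBBR
BBBBB
BBBBB
BBBBB
BBBBB
BBBBB
BBBBB
GBGBB

Answer: BBBBB
BBBBR
BBBBB
BBBBB
BBBBB
BBBBB
BBBBB
BBBBB
GBGBB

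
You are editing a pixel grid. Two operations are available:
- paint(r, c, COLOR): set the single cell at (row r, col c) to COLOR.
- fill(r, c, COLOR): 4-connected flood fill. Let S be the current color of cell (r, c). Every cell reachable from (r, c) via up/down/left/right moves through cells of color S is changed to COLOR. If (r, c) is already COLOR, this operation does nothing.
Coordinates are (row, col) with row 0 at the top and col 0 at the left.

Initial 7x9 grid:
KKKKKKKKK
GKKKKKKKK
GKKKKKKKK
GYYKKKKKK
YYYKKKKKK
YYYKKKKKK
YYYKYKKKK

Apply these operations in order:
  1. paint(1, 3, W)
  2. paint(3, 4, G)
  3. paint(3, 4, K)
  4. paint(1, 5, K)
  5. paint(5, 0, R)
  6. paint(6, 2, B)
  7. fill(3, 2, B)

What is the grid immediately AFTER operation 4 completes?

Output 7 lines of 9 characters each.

After op 1 paint(1,3,W):
KKKKKKKKK
GKKWKKKKK
GKKKKKKKK
GYYKKKKKK
YYYKKKKKK
YYYKKKKKK
YYYKYKKKK
After op 2 paint(3,4,G):
KKKKKKKKK
GKKWKKKKK
GKKKKKKKK
GYYKGKKKK
YYYKKKKKK
YYYKKKKKK
YYYKYKKKK
After op 3 paint(3,4,K):
KKKKKKKKK
GKKWKKKKK
GKKKKKKKK
GYYKKKKKK
YYYKKKKKK
YYYKKKKKK
YYYKYKKKK
After op 4 paint(1,5,K):
KKKKKKKKK
GKKWKKKKK
GKKKKKKKK
GYYKKKKKK
YYYKKKKKK
YYYKKKKKK
YYYKYKKKK

Answer: KKKKKKKKK
GKKWKKKKK
GKKKKKKKK
GYYKKKKKK
YYYKKKKKK
YYYKKKKKK
YYYKYKKKK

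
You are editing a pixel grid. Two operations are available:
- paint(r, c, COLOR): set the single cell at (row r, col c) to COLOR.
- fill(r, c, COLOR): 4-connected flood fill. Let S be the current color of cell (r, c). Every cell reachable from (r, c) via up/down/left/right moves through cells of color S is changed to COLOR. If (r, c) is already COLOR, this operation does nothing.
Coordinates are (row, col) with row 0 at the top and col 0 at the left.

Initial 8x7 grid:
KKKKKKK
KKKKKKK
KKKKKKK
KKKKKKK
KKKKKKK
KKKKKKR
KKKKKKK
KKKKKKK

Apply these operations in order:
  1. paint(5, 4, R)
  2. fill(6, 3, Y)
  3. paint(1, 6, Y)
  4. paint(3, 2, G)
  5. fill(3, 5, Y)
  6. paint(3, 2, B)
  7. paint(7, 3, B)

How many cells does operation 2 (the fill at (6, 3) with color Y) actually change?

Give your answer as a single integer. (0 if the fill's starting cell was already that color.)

After op 1 paint(5,4,R):
KKKKKKK
KKKKKKK
KKKKKKK
KKKKKKK
KKKKKKK
KKKKRKR
KKKKKKK
KKKKKKK
After op 2 fill(6,3,Y) [54 cells changed]:
YYYYYYY
YYYYYYY
YYYYYYY
YYYYYYY
YYYYYYY
YYYYRYR
YYYYYYY
YYYYYYY

Answer: 54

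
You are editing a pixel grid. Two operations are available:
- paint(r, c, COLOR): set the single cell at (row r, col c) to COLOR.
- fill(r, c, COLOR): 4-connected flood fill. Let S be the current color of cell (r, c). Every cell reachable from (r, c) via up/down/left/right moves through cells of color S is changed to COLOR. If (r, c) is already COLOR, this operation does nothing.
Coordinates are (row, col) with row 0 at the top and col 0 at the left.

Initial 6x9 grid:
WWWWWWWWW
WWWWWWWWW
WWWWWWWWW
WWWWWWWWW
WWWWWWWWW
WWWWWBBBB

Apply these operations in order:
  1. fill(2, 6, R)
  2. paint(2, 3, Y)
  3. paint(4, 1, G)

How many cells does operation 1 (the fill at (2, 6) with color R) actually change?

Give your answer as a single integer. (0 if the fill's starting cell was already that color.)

Answer: 50

Derivation:
After op 1 fill(2,6,R) [50 cells changed]:
RRRRRRRRR
RRRRRRRRR
RRRRRRRRR
RRRRRRRRR
RRRRRRRRR
RRRRRBBBB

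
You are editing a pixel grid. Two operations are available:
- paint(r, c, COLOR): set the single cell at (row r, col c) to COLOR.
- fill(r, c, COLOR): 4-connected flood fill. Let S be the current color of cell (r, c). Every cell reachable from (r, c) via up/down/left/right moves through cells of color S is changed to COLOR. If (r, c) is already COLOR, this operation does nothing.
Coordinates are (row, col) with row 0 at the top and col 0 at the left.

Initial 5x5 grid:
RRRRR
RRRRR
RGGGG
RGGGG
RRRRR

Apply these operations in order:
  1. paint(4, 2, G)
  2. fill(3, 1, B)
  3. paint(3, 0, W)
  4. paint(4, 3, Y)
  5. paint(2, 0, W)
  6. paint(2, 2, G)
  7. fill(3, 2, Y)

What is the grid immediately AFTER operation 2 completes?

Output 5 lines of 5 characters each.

Answer: RRRRR
RRRRR
RBBBB
RBBBB
RRBRR

Derivation:
After op 1 paint(4,2,G):
RRRRR
RRRRR
RGGGG
RGGGG
RRGRR
After op 2 fill(3,1,B) [9 cells changed]:
RRRRR
RRRRR
RBBBB
RBBBB
RRBRR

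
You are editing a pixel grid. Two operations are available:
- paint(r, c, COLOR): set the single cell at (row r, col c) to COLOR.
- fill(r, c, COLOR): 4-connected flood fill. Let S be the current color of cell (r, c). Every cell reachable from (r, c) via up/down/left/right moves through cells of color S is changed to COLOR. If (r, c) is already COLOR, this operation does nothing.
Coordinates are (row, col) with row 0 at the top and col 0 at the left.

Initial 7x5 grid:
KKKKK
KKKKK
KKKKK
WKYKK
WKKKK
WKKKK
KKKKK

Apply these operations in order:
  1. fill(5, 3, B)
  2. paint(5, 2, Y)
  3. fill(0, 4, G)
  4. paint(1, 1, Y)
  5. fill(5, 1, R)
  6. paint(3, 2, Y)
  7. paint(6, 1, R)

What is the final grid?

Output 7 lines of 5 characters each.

Answer: RRRRR
RYRRR
RRRRR
WRYRR
WRRRR
WRYRR
RRRRR

Derivation:
After op 1 fill(5,3,B) [31 cells changed]:
BBBBB
BBBBB
BBBBB
WBYBB
WBBBB
WBBBB
BBBBB
After op 2 paint(5,2,Y):
BBBBB
BBBBB
BBBBB
WBYBB
WBBBB
WBYBB
BBBBB
After op 3 fill(0,4,G) [30 cells changed]:
GGGGG
GGGGG
GGGGG
WGYGG
WGGGG
WGYGG
GGGGG
After op 4 paint(1,1,Y):
GGGGG
GYGGG
GGGGG
WGYGG
WGGGG
WGYGG
GGGGG
After op 5 fill(5,1,R) [29 cells changed]:
RRRRR
RYRRR
RRRRR
WRYRR
WRRRR
WRYRR
RRRRR
After op 6 paint(3,2,Y):
RRRRR
RYRRR
RRRRR
WRYRR
WRRRR
WRYRR
RRRRR
After op 7 paint(6,1,R):
RRRRR
RYRRR
RRRRR
WRYRR
WRRRR
WRYRR
RRRRR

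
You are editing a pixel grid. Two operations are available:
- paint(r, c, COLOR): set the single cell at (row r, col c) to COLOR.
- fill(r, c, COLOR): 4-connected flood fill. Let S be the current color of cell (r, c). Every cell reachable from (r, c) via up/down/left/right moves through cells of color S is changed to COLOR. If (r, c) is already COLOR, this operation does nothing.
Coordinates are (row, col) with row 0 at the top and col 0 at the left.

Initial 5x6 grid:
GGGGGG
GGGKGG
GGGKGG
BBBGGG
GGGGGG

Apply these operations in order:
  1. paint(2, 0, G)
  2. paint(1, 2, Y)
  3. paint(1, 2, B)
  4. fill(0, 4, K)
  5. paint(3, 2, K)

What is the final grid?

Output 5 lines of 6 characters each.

After op 1 paint(2,0,G):
GGGGGG
GGGKGG
GGGKGG
BBBGGG
GGGGGG
After op 2 paint(1,2,Y):
GGGGGG
GGYKGG
GGGKGG
BBBGGG
GGGGGG
After op 3 paint(1,2,B):
GGGGGG
GGBKGG
GGGKGG
BBBGGG
GGGGGG
After op 4 fill(0,4,K) [24 cells changed]:
KKKKKK
KKBKKK
KKKKKK
BBBKKK
KKKKKK
After op 5 paint(3,2,K):
KKKKKK
KKBKKK
KKKKKK
BBKKKK
KKKKKK

Answer: KKKKKK
KKBKKK
KKKKKK
BBKKKK
KKKKKK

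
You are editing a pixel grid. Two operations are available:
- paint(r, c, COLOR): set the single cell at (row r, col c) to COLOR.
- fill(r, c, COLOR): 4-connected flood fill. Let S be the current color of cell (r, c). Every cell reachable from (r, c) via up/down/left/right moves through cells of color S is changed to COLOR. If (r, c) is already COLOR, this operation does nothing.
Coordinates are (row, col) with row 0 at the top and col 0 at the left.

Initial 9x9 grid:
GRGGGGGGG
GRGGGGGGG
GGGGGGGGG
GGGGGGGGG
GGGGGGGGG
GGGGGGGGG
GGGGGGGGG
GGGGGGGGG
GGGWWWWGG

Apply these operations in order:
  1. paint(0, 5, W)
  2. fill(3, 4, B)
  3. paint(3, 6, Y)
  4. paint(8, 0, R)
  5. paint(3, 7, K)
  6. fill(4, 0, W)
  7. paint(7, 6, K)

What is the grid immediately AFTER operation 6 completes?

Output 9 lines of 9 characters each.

After op 1 paint(0,5,W):
GRGGGWGGG
GRGGGGGGG
GGGGGGGGG
GGGGGGGGG
GGGGGGGGG
GGGGGGGGG
GGGGGGGGG
GGGGGGGGG
GGGWWWWGG
After op 2 fill(3,4,B) [74 cells changed]:
BRBBBWBBB
BRBBBBBBB
BBBBBBBBB
BBBBBBBBB
BBBBBBBBB
BBBBBBBBB
BBBBBBBBB
BBBBBBBBB
BBBWWWWBB
After op 3 paint(3,6,Y):
BRBBBWBBB
BRBBBBBBB
BBBBBBBBB
BBBBBBYBB
BBBBBBBBB
BBBBBBBBB
BBBBBBBBB
BBBBBBBBB
BBBWWWWBB
After op 4 paint(8,0,R):
BRBBBWBBB
BRBBBBBBB
BBBBBBBBB
BBBBBBYBB
BBBBBBBBB
BBBBBBBBB
BBBBBBBBB
BBBBBBBBB
RBBWWWWBB
After op 5 paint(3,7,K):
BRBBBWBBB
BRBBBBBBB
BBBBBBBBB
BBBBBBYKB
BBBBBBBBB
BBBBBBBBB
BBBBBBBBB
BBBBBBBBB
RBBWWWWBB
After op 6 fill(4,0,W) [71 cells changed]:
WRWWWWWWW
WRWWWWWWW
WWWWWWWWW
WWWWWWYKW
WWWWWWWWW
WWWWWWWWW
WWWWWWWWW
WWWWWWWWW
RWWWWWWWW

Answer: WRWWWWWWW
WRWWWWWWW
WWWWWWWWW
WWWWWWYKW
WWWWWWWWW
WWWWWWWWW
WWWWWWWWW
WWWWWWWWW
RWWWWWWWW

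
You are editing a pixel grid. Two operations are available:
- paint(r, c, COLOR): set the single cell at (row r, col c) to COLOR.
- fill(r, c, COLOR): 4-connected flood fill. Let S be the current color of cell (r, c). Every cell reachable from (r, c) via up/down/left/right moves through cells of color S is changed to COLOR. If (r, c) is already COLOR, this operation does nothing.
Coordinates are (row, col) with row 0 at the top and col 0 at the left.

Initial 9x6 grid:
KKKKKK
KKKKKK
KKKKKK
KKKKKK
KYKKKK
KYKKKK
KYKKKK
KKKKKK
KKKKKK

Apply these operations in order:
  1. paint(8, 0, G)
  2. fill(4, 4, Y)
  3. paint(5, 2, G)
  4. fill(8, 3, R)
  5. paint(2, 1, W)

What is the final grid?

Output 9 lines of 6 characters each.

Answer: RRRRRR
RRRRRR
RWRRRR
RRRRRR
RRRRRR
RRGRRR
RRRRRR
RRRRRR
GRRRRR

Derivation:
After op 1 paint(8,0,G):
KKKKKK
KKKKKK
KKKKKK
KKKKKK
KYKKKK
KYKKKK
KYKKKK
KKKKKK
GKKKKK
After op 2 fill(4,4,Y) [50 cells changed]:
YYYYYY
YYYYYY
YYYYYY
YYYYYY
YYYYYY
YYYYYY
YYYYYY
YYYYYY
GYYYYY
After op 3 paint(5,2,G):
YYYYYY
YYYYYY
YYYYYY
YYYYYY
YYYYYY
YYGYYY
YYYYYY
YYYYYY
GYYYYY
After op 4 fill(8,3,R) [52 cells changed]:
RRRRRR
RRRRRR
RRRRRR
RRRRRR
RRRRRR
RRGRRR
RRRRRR
RRRRRR
GRRRRR
After op 5 paint(2,1,W):
RRRRRR
RRRRRR
RWRRRR
RRRRRR
RRRRRR
RRGRRR
RRRRRR
RRRRRR
GRRRRR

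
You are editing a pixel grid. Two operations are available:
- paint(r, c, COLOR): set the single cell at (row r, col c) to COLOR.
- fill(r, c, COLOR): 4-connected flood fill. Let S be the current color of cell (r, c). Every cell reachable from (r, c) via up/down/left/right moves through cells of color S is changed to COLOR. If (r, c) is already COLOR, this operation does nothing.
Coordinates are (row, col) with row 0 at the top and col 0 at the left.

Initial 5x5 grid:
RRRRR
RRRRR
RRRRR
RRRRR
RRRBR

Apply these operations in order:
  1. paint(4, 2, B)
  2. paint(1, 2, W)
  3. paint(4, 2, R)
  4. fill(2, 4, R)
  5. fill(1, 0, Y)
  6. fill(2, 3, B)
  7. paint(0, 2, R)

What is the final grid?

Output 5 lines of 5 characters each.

After op 1 paint(4,2,B):
RRRRR
RRRRR
RRRRR
RRRRR
RRBBR
After op 2 paint(1,2,W):
RRRRR
RRWRR
RRRRR
RRRRR
RRBBR
After op 3 paint(4,2,R):
RRRRR
RRWRR
RRRRR
RRRRR
RRRBR
After op 4 fill(2,4,R) [0 cells changed]:
RRRRR
RRWRR
RRRRR
RRRRR
RRRBR
After op 5 fill(1,0,Y) [23 cells changed]:
YYYYY
YYWYY
YYYYY
YYYYY
YYYBY
After op 6 fill(2,3,B) [23 cells changed]:
BBBBB
BBWBB
BBBBB
BBBBB
BBBBB
After op 7 paint(0,2,R):
BBRBB
BBWBB
BBBBB
BBBBB
BBBBB

Answer: BBRBB
BBWBB
BBBBB
BBBBB
BBBBB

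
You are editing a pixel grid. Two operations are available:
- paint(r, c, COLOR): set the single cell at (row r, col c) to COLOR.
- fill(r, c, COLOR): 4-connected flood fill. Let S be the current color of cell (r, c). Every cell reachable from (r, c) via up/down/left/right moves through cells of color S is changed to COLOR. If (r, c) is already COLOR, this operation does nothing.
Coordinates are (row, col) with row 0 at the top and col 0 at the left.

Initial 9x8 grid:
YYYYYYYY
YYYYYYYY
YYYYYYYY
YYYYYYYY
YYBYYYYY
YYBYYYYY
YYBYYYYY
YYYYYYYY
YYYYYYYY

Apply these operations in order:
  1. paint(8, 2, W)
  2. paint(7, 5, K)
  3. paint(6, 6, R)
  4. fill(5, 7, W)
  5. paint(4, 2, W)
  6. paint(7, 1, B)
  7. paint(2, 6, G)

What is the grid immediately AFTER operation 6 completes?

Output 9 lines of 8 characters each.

After op 1 paint(8,2,W):
YYYYYYYY
YYYYYYYY
YYYYYYYY
YYYYYYYY
YYBYYYYY
YYBYYYYY
YYBYYYYY
YYYYYYYY
YYWYYYYY
After op 2 paint(7,5,K):
YYYYYYYY
YYYYYYYY
YYYYYYYY
YYYYYYYY
YYBYYYYY
YYBYYYYY
YYBYYYYY
YYYYYKYY
YYWYYYYY
After op 3 paint(6,6,R):
YYYYYYYY
YYYYYYYY
YYYYYYYY
YYYYYYYY
YYBYYYYY
YYBYYYYY
YYBYYYRY
YYYYYKYY
YYWYYYYY
After op 4 fill(5,7,W) [66 cells changed]:
WWWWWWWW
WWWWWWWW
WWWWWWWW
WWWWWWWW
WWBWWWWW
WWBWWWWW
WWBWWWRW
WWWWWKWW
WWWWWWWW
After op 5 paint(4,2,W):
WWWWWWWW
WWWWWWWW
WWWWWWWW
WWWWWWWW
WWWWWWWW
WWBWWWWW
WWBWWWRW
WWWWWKWW
WWWWWWWW
After op 6 paint(7,1,B):
WWWWWWWW
WWWWWWWW
WWWWWWWW
WWWWWWWW
WWWWWWWW
WWBWWWWW
WWBWWWRW
WBWWWKWW
WWWWWWWW

Answer: WWWWWWWW
WWWWWWWW
WWWWWWWW
WWWWWWWW
WWWWWWWW
WWBWWWWW
WWBWWWRW
WBWWWKWW
WWWWWWWW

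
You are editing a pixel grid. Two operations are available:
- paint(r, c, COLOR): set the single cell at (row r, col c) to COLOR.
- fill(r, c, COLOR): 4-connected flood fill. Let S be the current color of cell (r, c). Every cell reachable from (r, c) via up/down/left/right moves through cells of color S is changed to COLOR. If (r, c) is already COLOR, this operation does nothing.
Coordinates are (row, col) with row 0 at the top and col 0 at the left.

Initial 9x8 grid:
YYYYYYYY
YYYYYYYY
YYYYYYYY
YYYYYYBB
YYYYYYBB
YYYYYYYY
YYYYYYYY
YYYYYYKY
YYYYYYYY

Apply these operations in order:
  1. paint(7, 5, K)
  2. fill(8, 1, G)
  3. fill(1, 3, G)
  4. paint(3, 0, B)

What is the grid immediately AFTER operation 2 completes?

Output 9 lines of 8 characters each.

After op 1 paint(7,5,K):
YYYYYYYY
YYYYYYYY
YYYYYYYY
YYYYYYBB
YYYYYYBB
YYYYYYYY
YYYYYYYY
YYYYYKKY
YYYYYYYY
After op 2 fill(8,1,G) [66 cells changed]:
GGGGGGGG
GGGGGGGG
GGGGGGGG
GGGGGGBB
GGGGGGBB
GGGGGGGG
GGGGGGGG
GGGGGKKG
GGGGGGGG

Answer: GGGGGGGG
GGGGGGGG
GGGGGGGG
GGGGGGBB
GGGGGGBB
GGGGGGGG
GGGGGGGG
GGGGGKKG
GGGGGGGG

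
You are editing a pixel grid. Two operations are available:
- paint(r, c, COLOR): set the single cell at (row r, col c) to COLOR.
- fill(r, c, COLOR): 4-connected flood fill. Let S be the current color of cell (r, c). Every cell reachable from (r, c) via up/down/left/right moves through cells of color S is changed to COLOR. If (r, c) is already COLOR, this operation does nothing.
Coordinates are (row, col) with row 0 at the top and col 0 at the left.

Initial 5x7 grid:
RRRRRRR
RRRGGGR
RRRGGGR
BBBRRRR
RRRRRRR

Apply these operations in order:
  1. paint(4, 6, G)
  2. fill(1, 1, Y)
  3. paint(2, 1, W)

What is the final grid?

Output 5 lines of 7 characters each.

Answer: YYYYYYY
YYYGGGY
YWYGGGY
BBBYYYY
YYYYYYG

Derivation:
After op 1 paint(4,6,G):
RRRRRRR
RRRGGGR
RRRGGGR
BBBRRRR
RRRRRRG
After op 2 fill(1,1,Y) [25 cells changed]:
YYYYYYY
YYYGGGY
YYYGGGY
BBBYYYY
YYYYYYG
After op 3 paint(2,1,W):
YYYYYYY
YYYGGGY
YWYGGGY
BBBYYYY
YYYYYYG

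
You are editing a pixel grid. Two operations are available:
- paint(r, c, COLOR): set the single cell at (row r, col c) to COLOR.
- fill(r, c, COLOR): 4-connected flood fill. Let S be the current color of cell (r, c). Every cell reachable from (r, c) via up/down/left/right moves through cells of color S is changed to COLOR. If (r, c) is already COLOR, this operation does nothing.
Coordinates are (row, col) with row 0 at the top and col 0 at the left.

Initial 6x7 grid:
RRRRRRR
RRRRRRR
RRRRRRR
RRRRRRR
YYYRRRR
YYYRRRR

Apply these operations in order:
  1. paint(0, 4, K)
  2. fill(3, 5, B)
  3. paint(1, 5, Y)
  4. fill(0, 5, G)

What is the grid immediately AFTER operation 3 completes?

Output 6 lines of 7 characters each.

Answer: BBBBKBB
BBBBBYB
BBBBBBB
BBBBBBB
YYYBBBB
YYYBBBB

Derivation:
After op 1 paint(0,4,K):
RRRRKRR
RRRRRRR
RRRRRRR
RRRRRRR
YYYRRRR
YYYRRRR
After op 2 fill(3,5,B) [35 cells changed]:
BBBBKBB
BBBBBBB
BBBBBBB
BBBBBBB
YYYBBBB
YYYBBBB
After op 3 paint(1,5,Y):
BBBBKBB
BBBBBYB
BBBBBBB
BBBBBBB
YYYBBBB
YYYBBBB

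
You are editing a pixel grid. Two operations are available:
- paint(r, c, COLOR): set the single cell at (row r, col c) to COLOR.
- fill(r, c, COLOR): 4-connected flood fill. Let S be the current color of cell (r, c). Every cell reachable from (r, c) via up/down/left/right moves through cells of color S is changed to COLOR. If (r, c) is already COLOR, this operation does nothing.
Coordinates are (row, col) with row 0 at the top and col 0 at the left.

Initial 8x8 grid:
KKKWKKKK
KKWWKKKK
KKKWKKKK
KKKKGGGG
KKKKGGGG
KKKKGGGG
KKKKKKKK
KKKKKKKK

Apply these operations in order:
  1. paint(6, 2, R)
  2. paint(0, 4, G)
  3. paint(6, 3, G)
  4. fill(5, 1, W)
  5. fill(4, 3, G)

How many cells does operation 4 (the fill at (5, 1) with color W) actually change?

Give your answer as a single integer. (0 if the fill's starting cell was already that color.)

After op 1 paint(6,2,R):
KKKWKKKK
KKWWKKKK
KKKWKKKK
KKKKGGGG
KKKKGGGG
KKKKGGGG
KKRKKKKK
KKKKKKKK
After op 2 paint(0,4,G):
KKKWGKKK
KKWWKKKK
KKKWKKKK
KKKKGGGG
KKKKGGGG
KKKKGGGG
KKRKKKKK
KKKKKKKK
After op 3 paint(6,3,G):
KKKWGKKK
KKWWKKKK
KKKWKKKK
KKKKGGGG
KKKKGGGG
KKKKGGGG
KKRGKKKK
KKKKKKKK
After op 4 fill(5,1,W) [34 cells changed]:
WWWWGKKK
WWWWKKKK
WWWWKKKK
WWWWGGGG
WWWWGGGG
WWWWGGGG
WWRGWWWW
WWWWWWWW

Answer: 34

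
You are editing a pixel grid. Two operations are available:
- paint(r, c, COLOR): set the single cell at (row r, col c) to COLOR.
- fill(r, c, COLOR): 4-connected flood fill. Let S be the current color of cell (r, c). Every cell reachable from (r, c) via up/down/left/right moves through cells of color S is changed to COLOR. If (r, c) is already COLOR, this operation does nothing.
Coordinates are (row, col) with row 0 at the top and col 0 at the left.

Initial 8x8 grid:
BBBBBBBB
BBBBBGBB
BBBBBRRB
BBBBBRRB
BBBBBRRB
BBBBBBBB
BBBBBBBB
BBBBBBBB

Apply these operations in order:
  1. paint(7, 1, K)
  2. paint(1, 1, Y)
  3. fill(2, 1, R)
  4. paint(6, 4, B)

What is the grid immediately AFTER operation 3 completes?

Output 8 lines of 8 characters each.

After op 1 paint(7,1,K):
BBBBBBBB
BBBBBGBB
BBBBBRRB
BBBBBRRB
BBBBBRRB
BBBBBBBB
BBBBBBBB
BKBBBBBB
After op 2 paint(1,1,Y):
BBBBBBBB
BYBBBGBB
BBBBBRRB
BBBBBRRB
BBBBBRRB
BBBBBBBB
BBBBBBBB
BKBBBBBB
After op 3 fill(2,1,R) [55 cells changed]:
RRRRRRRR
RYRRRGRR
RRRRRRRR
RRRRRRRR
RRRRRRRR
RRRRRRRR
RRRRRRRR
RKRRRRRR

Answer: RRRRRRRR
RYRRRGRR
RRRRRRRR
RRRRRRRR
RRRRRRRR
RRRRRRRR
RRRRRRRR
RKRRRRRR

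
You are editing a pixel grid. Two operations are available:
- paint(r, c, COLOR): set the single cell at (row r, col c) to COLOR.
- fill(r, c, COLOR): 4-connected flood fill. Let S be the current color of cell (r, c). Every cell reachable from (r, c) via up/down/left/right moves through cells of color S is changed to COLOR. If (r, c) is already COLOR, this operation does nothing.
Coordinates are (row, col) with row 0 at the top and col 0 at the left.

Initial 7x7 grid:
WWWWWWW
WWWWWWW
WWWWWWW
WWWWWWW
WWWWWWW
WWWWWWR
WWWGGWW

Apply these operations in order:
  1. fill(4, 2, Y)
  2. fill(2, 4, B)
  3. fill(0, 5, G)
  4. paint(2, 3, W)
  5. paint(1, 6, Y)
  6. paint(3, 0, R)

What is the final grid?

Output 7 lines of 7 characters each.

Answer: GGGGGGG
GGGGGGY
GGGWGGG
RGGGGGG
GGGGGGG
GGGGGGR
GGGGGGG

Derivation:
After op 1 fill(4,2,Y) [46 cells changed]:
YYYYYYY
YYYYYYY
YYYYYYY
YYYYYYY
YYYYYYY
YYYYYYR
YYYGGYY
After op 2 fill(2,4,B) [46 cells changed]:
BBBBBBB
BBBBBBB
BBBBBBB
BBBBBBB
BBBBBBB
BBBBBBR
BBBGGBB
After op 3 fill(0,5,G) [46 cells changed]:
GGGGGGG
GGGGGGG
GGGGGGG
GGGGGGG
GGGGGGG
GGGGGGR
GGGGGGG
After op 4 paint(2,3,W):
GGGGGGG
GGGGGGG
GGGWGGG
GGGGGGG
GGGGGGG
GGGGGGR
GGGGGGG
After op 5 paint(1,6,Y):
GGGGGGG
GGGGGGY
GGGWGGG
GGGGGGG
GGGGGGG
GGGGGGR
GGGGGGG
After op 6 paint(3,0,R):
GGGGGGG
GGGGGGY
GGGWGGG
RGGGGGG
GGGGGGG
GGGGGGR
GGGGGGG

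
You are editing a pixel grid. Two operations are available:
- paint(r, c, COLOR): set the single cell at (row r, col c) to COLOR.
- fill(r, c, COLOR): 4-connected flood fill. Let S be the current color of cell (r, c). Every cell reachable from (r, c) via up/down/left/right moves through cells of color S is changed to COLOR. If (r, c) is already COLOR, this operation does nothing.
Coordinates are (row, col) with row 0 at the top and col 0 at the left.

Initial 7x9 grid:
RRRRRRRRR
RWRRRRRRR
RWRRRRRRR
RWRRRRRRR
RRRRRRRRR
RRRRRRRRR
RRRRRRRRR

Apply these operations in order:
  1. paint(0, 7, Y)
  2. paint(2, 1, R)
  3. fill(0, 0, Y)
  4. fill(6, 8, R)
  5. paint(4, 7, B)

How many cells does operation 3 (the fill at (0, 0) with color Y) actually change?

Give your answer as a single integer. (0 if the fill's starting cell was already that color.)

Answer: 60

Derivation:
After op 1 paint(0,7,Y):
RRRRRRRYR
RWRRRRRRR
RWRRRRRRR
RWRRRRRRR
RRRRRRRRR
RRRRRRRRR
RRRRRRRRR
After op 2 paint(2,1,R):
RRRRRRRYR
RWRRRRRRR
RRRRRRRRR
RWRRRRRRR
RRRRRRRRR
RRRRRRRRR
RRRRRRRRR
After op 3 fill(0,0,Y) [60 cells changed]:
YYYYYYYYY
YWYYYYYYY
YYYYYYYYY
YWYYYYYYY
YYYYYYYYY
YYYYYYYYY
YYYYYYYYY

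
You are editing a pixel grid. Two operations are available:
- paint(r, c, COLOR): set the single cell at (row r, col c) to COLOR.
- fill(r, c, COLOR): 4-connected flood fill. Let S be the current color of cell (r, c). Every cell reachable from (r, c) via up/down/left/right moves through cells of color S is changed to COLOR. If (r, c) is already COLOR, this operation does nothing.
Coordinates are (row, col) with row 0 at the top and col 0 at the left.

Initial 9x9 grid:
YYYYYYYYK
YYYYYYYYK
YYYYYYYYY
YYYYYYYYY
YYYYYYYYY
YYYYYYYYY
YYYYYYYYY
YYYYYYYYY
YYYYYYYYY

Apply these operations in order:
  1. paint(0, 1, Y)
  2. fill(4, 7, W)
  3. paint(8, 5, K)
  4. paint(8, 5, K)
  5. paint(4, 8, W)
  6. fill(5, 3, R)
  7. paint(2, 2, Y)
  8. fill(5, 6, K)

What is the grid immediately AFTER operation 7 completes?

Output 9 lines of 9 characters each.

Answer: RRRRRRRRK
RRRRRRRRK
RRYRRRRRR
RRRRRRRRR
RRRRRRRRR
RRRRRRRRR
RRRRRRRRR
RRRRRRRRR
RRRRRKRRR

Derivation:
After op 1 paint(0,1,Y):
YYYYYYYYK
YYYYYYYYK
YYYYYYYYY
YYYYYYYYY
YYYYYYYYY
YYYYYYYYY
YYYYYYYYY
YYYYYYYYY
YYYYYYYYY
After op 2 fill(4,7,W) [79 cells changed]:
WWWWWWWWK
WWWWWWWWK
WWWWWWWWW
WWWWWWWWW
WWWWWWWWW
WWWWWWWWW
WWWWWWWWW
WWWWWWWWW
WWWWWWWWW
After op 3 paint(8,5,K):
WWWWWWWWK
WWWWWWWWK
WWWWWWWWW
WWWWWWWWW
WWWWWWWWW
WWWWWWWWW
WWWWWWWWW
WWWWWWWWW
WWWWWKWWW
After op 4 paint(8,5,K):
WWWWWWWWK
WWWWWWWWK
WWWWWWWWW
WWWWWWWWW
WWWWWWWWW
WWWWWWWWW
WWWWWWWWW
WWWWWWWWW
WWWWWKWWW
After op 5 paint(4,8,W):
WWWWWWWWK
WWWWWWWWK
WWWWWWWWW
WWWWWWWWW
WWWWWWWWW
WWWWWWWWW
WWWWWWWWW
WWWWWWWWW
WWWWWKWWW
After op 6 fill(5,3,R) [78 cells changed]:
RRRRRRRRK
RRRRRRRRK
RRRRRRRRR
RRRRRRRRR
RRRRRRRRR
RRRRRRRRR
RRRRRRRRR
RRRRRRRRR
RRRRRKRRR
After op 7 paint(2,2,Y):
RRRRRRRRK
RRRRRRRRK
RRYRRRRRR
RRRRRRRRR
RRRRRRRRR
RRRRRRRRR
RRRRRRRRR
RRRRRRRRR
RRRRRKRRR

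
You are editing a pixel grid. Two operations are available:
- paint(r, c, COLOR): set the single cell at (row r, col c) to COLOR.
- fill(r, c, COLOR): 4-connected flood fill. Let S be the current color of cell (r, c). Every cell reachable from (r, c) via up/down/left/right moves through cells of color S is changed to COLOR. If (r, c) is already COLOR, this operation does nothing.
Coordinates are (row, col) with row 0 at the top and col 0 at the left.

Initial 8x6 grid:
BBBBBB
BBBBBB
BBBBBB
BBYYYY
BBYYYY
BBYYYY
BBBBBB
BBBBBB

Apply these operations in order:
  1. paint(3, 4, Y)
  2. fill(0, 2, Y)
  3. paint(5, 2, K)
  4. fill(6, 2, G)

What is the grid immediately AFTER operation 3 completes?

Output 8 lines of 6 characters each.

After op 1 paint(3,4,Y):
BBBBBB
BBBBBB
BBBBBB
BBYYYY
BBYYYY
BBYYYY
BBBBBB
BBBBBB
After op 2 fill(0,2,Y) [36 cells changed]:
YYYYYY
YYYYYY
YYYYYY
YYYYYY
YYYYYY
YYYYYY
YYYYYY
YYYYYY
After op 3 paint(5,2,K):
YYYYYY
YYYYYY
YYYYYY
YYYYYY
YYYYYY
YYKYYY
YYYYYY
YYYYYY

Answer: YYYYYY
YYYYYY
YYYYYY
YYYYYY
YYYYYY
YYKYYY
YYYYYY
YYYYYY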